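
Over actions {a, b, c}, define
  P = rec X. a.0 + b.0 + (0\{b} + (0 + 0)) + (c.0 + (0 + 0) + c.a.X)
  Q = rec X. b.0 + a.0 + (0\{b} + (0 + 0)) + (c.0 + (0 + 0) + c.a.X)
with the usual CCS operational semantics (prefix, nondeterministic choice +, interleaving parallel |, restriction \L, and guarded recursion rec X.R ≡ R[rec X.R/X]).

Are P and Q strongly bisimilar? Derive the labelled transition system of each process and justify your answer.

P's transition system — 3 states:
  s0 = rec X. a.0 + b.0 + (0\{b} + (0 + 0)) + (c.0 + (0 + 0) + c.a.X) :: —a→ s1, —b→ s1, —c→ s1, —c→ s2
  s1 = 0 :: stopped
  s2 = a.(rec X. a.0 + b.0 + (0\{b} + (0 + 0)) + (c.0 + (0 + 0) + c.a.X)) :: —a→ s0
Q's transition system — 3 states:
  t0 = rec X. b.0 + a.0 + (0\{b} + (0 + 0)) + (c.0 + (0 + 0) + c.a.X) :: —a→ t1, —b→ t1, —c→ t1, —c→ t2
  t1 = 0 :: stopped
  t2 = a.(rec X. b.0 + a.0 + (0\{b} + (0 + 0)) + (c.0 + (0 + 0) + c.a.X)) :: —a→ t0
Bisimilarity quotient blocks:
  B0 = {s0, t0}
  B1 = {s1, t1}
  B2 = {s2, t2}
s0 ∈ B0, t0 ∈ B0 → same block

bisimilar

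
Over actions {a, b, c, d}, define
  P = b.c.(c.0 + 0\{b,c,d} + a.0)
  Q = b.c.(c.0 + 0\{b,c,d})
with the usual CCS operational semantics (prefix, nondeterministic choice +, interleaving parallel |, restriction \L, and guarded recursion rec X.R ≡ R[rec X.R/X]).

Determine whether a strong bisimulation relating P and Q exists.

P ≁ Q

LTS(P): 4 reachable states
  u0 = b.c.(c.0 + 0\{b,c,d} + a.0) has moves —b→ u1
  u1 = c.(c.0 + 0\{b,c,d} + a.0) has moves —c→ u2
  u2 = c.0 + 0\{b,c,d} + a.0 has moves —a→ u3, —c→ u3
  u3 = 0 has moves ·
LTS(Q): 4 reachable states
  v0 = b.c.(c.0 + 0\{b,c,d}) has moves —b→ v1
  v1 = c.(c.0 + 0\{b,c,d}) has moves —c→ v2
  v2 = c.0 + 0\{b,c,d} has moves —c→ v3
  v3 = 0 has moves ·
Partition-refinement fixed point:
  B0 = {u0}
  B1 = {u1}
  B2 = {u2}
  B3 = {u3, v3}
  B4 = {v0}
  B5 = {v1}
  B6 = {v2}
u0 ∈ B0, v0 ∈ B4 → different blocks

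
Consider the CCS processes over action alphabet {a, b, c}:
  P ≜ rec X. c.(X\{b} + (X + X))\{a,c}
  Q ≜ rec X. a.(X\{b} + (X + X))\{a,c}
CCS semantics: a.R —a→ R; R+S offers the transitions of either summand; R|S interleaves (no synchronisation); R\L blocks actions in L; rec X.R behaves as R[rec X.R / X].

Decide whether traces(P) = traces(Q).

LTS(P): 2 reachable states
  p0 = rec X. c.(X\{b} + (X + X))\{a,c} | =c=> p1
  p1 = ((rec X. c.(X\{b} + (X + X))\{a,c})\{b} + ((rec X. c.(X\{b} + (X + X))\{a,c}) + (rec X. c.(X\{b} + (X + X))\{a,c})))\{a,c} | ∅
LTS(Q): 2 reachable states
  q0 = rec X. a.(X\{b} + (X + X))\{a,c} | =a=> q1
  q1 = ((rec X. a.(X\{b} + (X + X))\{a,c})\{b} + ((rec X. a.(X\{b} + (X + X))\{a,c}) + (rec X. a.(X\{b} + (X + X))\{a,c})))\{a,c} | ∅
Executing c from P (initial set {p0}):
  step 1 (c): {p1}
  ✓ P
Executing c from Q (initial set {q0}):
  step 1 (c): ∅  — Q cannot continue

trace-distinct — witness ⟨c⟩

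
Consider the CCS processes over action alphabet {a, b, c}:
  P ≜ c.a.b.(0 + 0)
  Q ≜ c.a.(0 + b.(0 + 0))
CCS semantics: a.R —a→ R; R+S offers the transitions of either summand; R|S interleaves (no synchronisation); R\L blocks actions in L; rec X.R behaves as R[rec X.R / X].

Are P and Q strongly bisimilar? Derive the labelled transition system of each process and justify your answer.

LTS(P): 4 reachable states
  p0 = c.a.b.(0 + 0) → -c-> p1
  p1 = a.b.(0 + 0) → -a-> p2
  p2 = b.(0 + 0) → -b-> p3
  p3 = 0 + 0 → deadlocked
LTS(Q): 4 reachable states
  q0 = c.a.(0 + b.(0 + 0)) → -c-> q1
  q1 = a.(0 + b.(0 + 0)) → -a-> q2
  q2 = 0 + b.(0 + 0) → -b-> q3
  q3 = 0 + 0 → deadlocked
Coarsest stable partition (strong bisimilarity classes):
  B0 = {p0, q0}
  B1 = {p1, q1}
  B2 = {p2, q2}
  B3 = {p3, q3}
p0 ∈ B0, q0 ∈ B0 → same block

P ~ Q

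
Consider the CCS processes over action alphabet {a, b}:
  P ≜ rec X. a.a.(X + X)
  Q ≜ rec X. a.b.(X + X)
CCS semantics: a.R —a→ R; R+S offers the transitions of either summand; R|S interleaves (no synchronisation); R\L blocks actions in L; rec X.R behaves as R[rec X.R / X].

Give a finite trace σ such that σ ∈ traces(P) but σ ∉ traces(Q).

aa

P's transition system — 3 states:
  s0 = rec X. a.a.(X + X) | -a-> s1
  s1 = a.((rec X. a.a.(X + X)) + (rec X. a.a.(X + X))) | -a-> s2
  s2 = (rec X. a.a.(X + X)) + (rec X. a.a.(X + X)) | -a-> s1
Q's transition system — 3 states:
  t0 = rec X. a.b.(X + X) | -a-> t1
  t1 = b.((rec X. a.b.(X + X)) + (rec X. a.b.(X + X))) | -b-> t2
  t2 = (rec X. a.b.(X + X)) + (rec X. a.b.(X + X)) | -a-> t1
Trace ⟨aa⟩ through P, begin at {s0}:
  after a @ step 1: {s1}
  after a @ step 2: {s2}
  ✓ P
Trace ⟨aa⟩ through Q, begin at {t0}:
  after a @ step 1: {t1}
  after a @ step 2: ∅ (Q stuck)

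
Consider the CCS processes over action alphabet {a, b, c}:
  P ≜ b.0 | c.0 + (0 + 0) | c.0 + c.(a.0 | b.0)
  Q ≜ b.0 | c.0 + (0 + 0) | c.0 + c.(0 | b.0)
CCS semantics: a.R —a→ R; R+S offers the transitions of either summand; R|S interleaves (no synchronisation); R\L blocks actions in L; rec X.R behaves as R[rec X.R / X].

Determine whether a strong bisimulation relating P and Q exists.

NO

Reachable graph of P (8 states):
  p0 = b.0 | c.0 + (0 + 0) | c.0 + c.(a.0 | b.0) has moves ··b··> p1, ··c··> p2, ··c··> p3, ··c··> p4
  p1 = 0 | c.0 has moves ··c··> p5
  p2 = (0 + 0) | 0 has moves deadlocked
  p3 = a.0 | b.0 has moves ··a··> p6, ··b··> p7
  p4 = b.0 | 0 has moves ··b··> p5
  p5 = 0 | 0 has moves deadlocked
  p6 = 0 | b.0 has moves ··b··> p5
  p7 = a.0 | 0 has moves ··a··> p5
Reachable graph of Q (6 states):
  q0 = b.0 | c.0 + (0 + 0) | c.0 + c.(0 | b.0) has moves ··b··> q1, ··c··> q2, ··c··> q3, ··c··> q4
  q1 = 0 | c.0 has moves ··c··> q5
  q2 = (0 + 0) | 0 has moves deadlocked
  q3 = 0 | b.0 has moves ··b··> q5
  q4 = b.0 | 0 has moves ··b··> q5
  q5 = 0 | 0 has moves deadlocked
Partition-refinement fixed point:
  B0 = {p0}
  B1 = {p2, p5, q2, q5}
  B2 = {p3}
  B3 = {p4, p6, q3, q4}
  B4 = {p7}
  B5 = {p1, q1}
  B6 = {q0}
p0 ∈ B0, q0 ∈ B6 → different blocks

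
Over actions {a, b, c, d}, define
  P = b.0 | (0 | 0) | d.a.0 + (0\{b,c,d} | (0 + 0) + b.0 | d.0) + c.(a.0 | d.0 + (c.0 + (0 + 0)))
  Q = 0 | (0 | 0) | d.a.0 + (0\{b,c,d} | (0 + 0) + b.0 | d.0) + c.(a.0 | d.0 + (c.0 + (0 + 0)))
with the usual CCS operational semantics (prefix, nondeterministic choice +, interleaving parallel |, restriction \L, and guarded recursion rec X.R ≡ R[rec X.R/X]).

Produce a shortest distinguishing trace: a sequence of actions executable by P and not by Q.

Reachable graph of P (12 states):
  u0 = b.0 | (0 | 0) | d.a.0 + (0\{b,c,d} | (0 + 0) + b.0 | d.0) + c.(a.0 | d.0 + (c.0 + (0 + 0))) → ··b··> u1, ··b··> u2, ··c··> u3, ··d··> u4, ··d··> u5
  u1 = 0 | (0 | 0) | d.a.0 → ··d··> u6
  u2 = 0 | d.0 → ··d··> u7
  u3 = a.0 | d.0 + (c.0 + (0 + 0)) → ··a··> u2, ··c··> u8, ··d··> u9
  u4 = b.0 | (0 | 0) | a.0 → ··a··> u10, ··b··> u6
  u5 = b.0 | 0 → ··b··> u7
  u6 = 0 | (0 | 0) | a.0 → ··a··> u11
  u7 = 0 | 0 → ·
  u8 = 0 → ·
  u9 = a.0 | 0 → ··a··> u7
  u10 = b.0 | (0 | 0) | 0 → ··b··> u11
  u11 = 0 | (0 | 0) | 0 → ·
Reachable graph of Q (9 states):
  v0 = 0 | (0 | 0) | d.a.0 + (0\{b,c,d} | (0 + 0) + b.0 | d.0) + c.(a.0 | d.0 + (c.0 + (0 + 0))) → ··b··> v1, ··c··> v2, ··d··> v3, ··d··> v4
  v1 = 0 | d.0 → ··d··> v5
  v2 = a.0 | d.0 + (c.0 + (0 + 0)) → ··a··> v1, ··c··> v6, ··d··> v7
  v3 = 0 | (0 | 0) | a.0 → ··a··> v8
  v4 = b.0 | 0 → ··b··> v5
  v5 = 0 | 0 → ·
  v6 = 0 → ·
  v7 = a.0 | 0 → ··a··> v5
  v8 = 0 | (0 | 0) | 0 → ·
Run σ = ⟨bda⟩ on P: start {u0}
  after b @ step 1: {u1, u2}
  after d @ step 2: {u6, u7}
  after a @ step 3: {u11}
  — P admits the full trace.
Run σ = ⟨bda⟩ on Q: start {v0}
  after b @ step 1: {v1}
  after d @ step 2: {v5}
  after a @ step 3: no successor for Q

bda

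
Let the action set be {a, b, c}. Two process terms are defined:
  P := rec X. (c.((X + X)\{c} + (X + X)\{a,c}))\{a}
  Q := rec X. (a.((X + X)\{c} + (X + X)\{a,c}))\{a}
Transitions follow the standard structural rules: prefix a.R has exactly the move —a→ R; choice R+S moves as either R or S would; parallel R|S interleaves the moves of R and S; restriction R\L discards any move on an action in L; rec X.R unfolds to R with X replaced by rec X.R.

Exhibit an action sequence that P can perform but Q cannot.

c

LTS(P): 2 reachable states
  p0 = rec X. (c.((X + X)\{c} + (X + X)\{a,c}))\{a} has moves =c=> p1
  p1 = (((rec X. (c.((X + X)\{c} + (X + X)\{a,c}))\{a}) + (rec X. (c.((X + X)\{c} + (X + X)\{a,c}))\{a}))\{c} + ((rec X. (c.((X + X)\{c} + (X + X)\{a,c}))\{a}) + (rec X. (c.((X + X)\{c} + (X + X)\{a,c}))\{a}))\{a,c})\{a} has moves ∅
LTS(Q): 1 reachable states
  q0 = rec X. (a.((X + X)\{c} + (X + X)\{a,c}))\{a} has moves ∅
Trace ⟨c⟩ through P, begin at {p0}:
  after c @ step 1: {p1}
  ✓ P
Trace ⟨c⟩ through Q, begin at {q0}:
  after c @ step 1: ∅ (Q stuck)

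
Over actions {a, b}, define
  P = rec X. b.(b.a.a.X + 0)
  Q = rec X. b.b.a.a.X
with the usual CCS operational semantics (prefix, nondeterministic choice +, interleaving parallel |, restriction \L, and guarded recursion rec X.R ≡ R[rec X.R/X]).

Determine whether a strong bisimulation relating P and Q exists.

Reachable graph of P (4 states):
  m0 = rec X. b.(b.a.a.X + 0) ⊢ ··b··> m1
  m1 = b.a.a.(rec X. b.(b.a.a.X + 0)) + 0 ⊢ ··b··> m2
  m2 = a.a.(rec X. b.(b.a.a.X + 0)) ⊢ ··a··> m3
  m3 = a.(rec X. b.(b.a.a.X + 0)) ⊢ ··a··> m0
Reachable graph of Q (4 states):
  n0 = rec X. b.b.a.a.X ⊢ ··b··> n1
  n1 = b.a.a.(rec X. b.b.a.a.X) ⊢ ··b··> n2
  n2 = a.a.(rec X. b.b.a.a.X) ⊢ ··a··> n3
  n3 = a.(rec X. b.b.a.a.X) ⊢ ··a··> n0
Bisimilarity quotient blocks:
  B0 = {m0, n0}
  B1 = {m1, n1}
  B2 = {m2, n2}
  B3 = {m3, n3}
m0 ∈ B0, n0 ∈ B0 → same block

YES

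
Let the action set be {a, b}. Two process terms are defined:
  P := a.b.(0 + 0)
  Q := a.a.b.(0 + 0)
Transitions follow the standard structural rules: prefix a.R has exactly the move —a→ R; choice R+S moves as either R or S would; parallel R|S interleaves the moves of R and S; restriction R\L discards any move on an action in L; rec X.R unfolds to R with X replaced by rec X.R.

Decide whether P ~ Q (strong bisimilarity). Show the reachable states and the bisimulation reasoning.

P's transition system — 3 states:
  u0 = a.b.(0 + 0) | =a=> u1
  u1 = b.(0 + 0) | =b=> u2
  u2 = 0 + 0 | stopped
Q's transition system — 4 states:
  v0 = a.a.b.(0 + 0) | =a=> v1
  v1 = a.b.(0 + 0) | =a=> v2
  v2 = b.(0 + 0) | =b=> v3
  v3 = 0 + 0 | stopped
Partition-refinement fixed point:
  B0 = {u0, v1}
  B1 = {u1, v2}
  B2 = {u2, v3}
  B3 = {v0}
u0 ∈ B0, v0 ∈ B3 → different blocks

P ≁ Q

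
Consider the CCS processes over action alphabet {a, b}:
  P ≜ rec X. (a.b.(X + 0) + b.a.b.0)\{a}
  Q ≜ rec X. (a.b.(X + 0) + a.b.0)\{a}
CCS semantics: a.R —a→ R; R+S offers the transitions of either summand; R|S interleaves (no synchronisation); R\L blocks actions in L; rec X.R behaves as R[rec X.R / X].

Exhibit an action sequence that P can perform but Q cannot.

b

P's transition system — 2 states:
  s0 = rec X. (a.b.(X + 0) + b.a.b.0)\{a} | =b=> s1
  s1 = (a.b.0)\{a} | deadlocked
Q's transition system — 1 states:
  t0 = rec X. (a.b.(X + 0) + a.b.0)\{a} | deadlocked
Executing b from P (initial set {s0}):
  step 1 (b): {s1}
  — P admits the full trace.
Executing b from Q (initial set {t0}):
  step 1 (b): no successor for Q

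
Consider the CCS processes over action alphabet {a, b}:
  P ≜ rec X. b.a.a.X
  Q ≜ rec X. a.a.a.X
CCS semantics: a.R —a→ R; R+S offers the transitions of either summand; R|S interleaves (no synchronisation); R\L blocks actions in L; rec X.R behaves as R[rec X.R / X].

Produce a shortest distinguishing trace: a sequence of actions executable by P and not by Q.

b

LTS(P): 3 reachable states
  p0 = rec X. b.a.a.X :: ··b··> p1
  p1 = a.a.(rec X. b.a.a.X) :: ··a··> p2
  p2 = a.(rec X. b.a.a.X) :: ··a··> p0
LTS(Q): 3 reachable states
  q0 = rec X. a.a.a.X :: ··a··> q1
  q1 = a.a.(rec X. a.a.a.X) :: ··a··> q2
  q2 = a.(rec X. a.a.a.X) :: ··a··> q0
Executing b from P (initial set {p0}):
  after b @ step 1: {p1}
  — P admits the full trace.
Executing b from Q (initial set {q0}):
  after b @ step 1: no successor for Q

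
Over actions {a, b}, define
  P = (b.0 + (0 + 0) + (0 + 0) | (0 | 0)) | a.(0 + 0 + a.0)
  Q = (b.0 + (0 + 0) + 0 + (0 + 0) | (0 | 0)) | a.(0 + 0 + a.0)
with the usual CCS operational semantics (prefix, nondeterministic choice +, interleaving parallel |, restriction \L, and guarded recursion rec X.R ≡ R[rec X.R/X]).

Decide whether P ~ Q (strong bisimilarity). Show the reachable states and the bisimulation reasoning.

LTS(P): 6 reachable states
  m0 = (b.0 + (0 + 0) + (0 + 0) | (0 | 0)) | a.(0 + 0 + a.0) | -a-> m1, -b-> m2
  m1 = (b.0 + (0 + 0) + (0 + 0) | (0 | 0)) | (0 + 0 + a.0) | -a-> m3, -b-> m4
  m2 = 0 | a.(0 + 0 + a.0) | -a-> m4
  m3 = (b.0 + (0 + 0) + (0 + 0) | (0 | 0)) | 0 | -b-> m5
  m4 = 0 | (0 + 0 + a.0) | -a-> m5
  m5 = 0 | 0 | deadlocked
LTS(Q): 6 reachable states
  n0 = (b.0 + (0 + 0) + 0 + (0 + 0) | (0 | 0)) | a.(0 + 0 + a.0) | -a-> n1, -b-> n2
  n1 = (b.0 + (0 + 0) + 0 + (0 + 0) | (0 | 0)) | (0 + 0 + a.0) | -a-> n3, -b-> n4
  n2 = 0 | a.(0 + 0 + a.0) | -a-> n4
  n3 = (b.0 + (0 + 0) + 0 + (0 + 0) | (0 | 0)) | 0 | -b-> n5
  n4 = 0 | (0 + 0 + a.0) | -a-> n5
  n5 = 0 | 0 | deadlocked
Partition-refinement fixed point:
  B0 = {m0, n0}
  B1 = {m1, n1}
  B2 = {m3, n3}
  B3 = {m5, n5}
  B4 = {m4, n4}
  B5 = {m2, n2}
m0 ∈ B0, n0 ∈ B0 → same block

P ~ Q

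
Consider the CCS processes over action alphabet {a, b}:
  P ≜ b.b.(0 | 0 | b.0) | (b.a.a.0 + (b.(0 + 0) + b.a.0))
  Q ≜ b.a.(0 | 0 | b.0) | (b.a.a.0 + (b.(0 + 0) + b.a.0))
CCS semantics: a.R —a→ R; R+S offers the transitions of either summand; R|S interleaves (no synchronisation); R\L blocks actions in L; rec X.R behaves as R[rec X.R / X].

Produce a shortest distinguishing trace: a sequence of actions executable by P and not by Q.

P's transition system — 20 states:
  u0 = b.b.(0 | 0 | b.0) | (b.a.a.0 + (b.(0 + 0) + b.a.0)) → --b--▸ u1, --b--▸ u2, --b--▸ u3, --b--▸ u4
  u1 = b.(0 | 0 | b.0) | (b.a.a.0 + (b.(0 + 0) + b.a.0)) → --b--▸ u5, --b--▸ u6, --b--▸ u7, --b--▸ u8
  u2 = b.b.(0 | 0 | b.0) | (0 + 0) → --b--▸ u6
  u3 = b.b.(0 | 0 | b.0) | a.0 → --a--▸ u9, --b--▸ u7
  u4 = b.b.(0 | 0 | b.0) | a.a.0 → --a--▸ u3, --b--▸ u8
  u5 = 0 | 0 | b.0 | (b.a.a.0 + (b.(0 + 0) + b.a.0)) → --b--▸ u10, --b--▸ u11, --b--▸ u12, --b--▸ u13
  u6 = b.(0 | 0 | b.0) | (0 + 0) → --b--▸ u11
  u7 = b.(0 | 0 | b.0) | a.0 → --a--▸ u14, --b--▸ u12
  u8 = b.(0 | 0 | b.0) | a.a.0 → --a--▸ u7, --b--▸ u13
  u9 = b.b.(0 | 0 | b.0) | 0 → --b--▸ u14
  u10 = 0 | 0 | 0 | (b.a.a.0 + (b.(0 + 0) + b.a.0)) → --b--▸ u15, --b--▸ u16, --b--▸ u17
  u11 = 0 | 0 | b.0 | (0 + 0) → --b--▸ u15
  u12 = 0 | 0 | b.0 | a.0 → --a--▸ u18, --b--▸ u16
  u13 = 0 | 0 | b.0 | a.a.0 → --a--▸ u12, --b--▸ u17
  u14 = b.(0 | 0 | b.0) | 0 → --b--▸ u18
  u15 = 0 | 0 | 0 | (0 + 0) → (no moves)
  u16 = 0 | 0 | 0 | a.0 → --a--▸ u19
  u17 = 0 | 0 | 0 | a.a.0 → --a--▸ u16
  u18 = 0 | 0 | b.0 | 0 → --b--▸ u19
  u19 = 0 | 0 | 0 | 0 → (no moves)
Q's transition system — 20 states:
  v0 = b.a.(0 | 0 | b.0) | (b.a.a.0 + (b.(0 + 0) + b.a.0)) → --b--▸ v1, --b--▸ v2, --b--▸ v3, --b--▸ v4
  v1 = a.(0 | 0 | b.0) | (b.a.a.0 + (b.(0 + 0) + b.a.0)) → --a--▸ v5, --b--▸ v6, --b--▸ v7, --b--▸ v8
  v2 = b.a.(0 | 0 | b.0) | (0 + 0) → --b--▸ v6
  v3 = b.a.(0 | 0 | b.0) | a.0 → --a--▸ v9, --b--▸ v7
  v4 = b.a.(0 | 0 | b.0) | a.a.0 → --a--▸ v3, --b--▸ v8
  v5 = 0 | 0 | b.0 | (b.a.a.0 + (b.(0 + 0) + b.a.0)) → --b--▸ v10, --b--▸ v11, --b--▸ v12, --b--▸ v13
  v6 = a.(0 | 0 | b.0) | (0 + 0) → --a--▸ v11
  v7 = a.(0 | 0 | b.0) | a.0 → --a--▸ v12, --a--▸ v14
  v8 = a.(0 | 0 | b.0) | a.a.0 → --a--▸ v13, --a--▸ v7
  v9 = b.a.(0 | 0 | b.0) | 0 → --b--▸ v14
  v10 = 0 | 0 | 0 | (b.a.a.0 + (b.(0 + 0) + b.a.0)) → --b--▸ v15, --b--▸ v16, --b--▸ v17
  v11 = 0 | 0 | b.0 | (0 + 0) → --b--▸ v15
  v12 = 0 | 0 | b.0 | a.0 → --a--▸ v18, --b--▸ v16
  v13 = 0 | 0 | b.0 | a.a.0 → --a--▸ v12, --b--▸ v17
  v14 = a.(0 | 0 | b.0) | 0 → --a--▸ v18
  v15 = 0 | 0 | 0 | (0 + 0) → (no moves)
  v16 = 0 | 0 | 0 | a.0 → --a--▸ v19
  v17 = 0 | 0 | 0 | a.a.0 → --a--▸ v16
  v18 = 0 | 0 | b.0 | 0 → --b--▸ v19
  v19 = 0 | 0 | 0 | 0 → (no moves)
Executing bbb from P (initial set {u0}):
  [1] b ⇒ {u1, u2, u3, u4}
  [2] b ⇒ {u5, u6, u7, u8}
  [3] b ⇒ {u10, u11, u12, u13}
  — P admits the full trace.
Executing bbb from Q (initial set {v0}):
  [1] b ⇒ {v1, v2, v3, v4}
  [2] b ⇒ {v6, v7, v8}
  [3] b ⇒ no successor for Q

bbb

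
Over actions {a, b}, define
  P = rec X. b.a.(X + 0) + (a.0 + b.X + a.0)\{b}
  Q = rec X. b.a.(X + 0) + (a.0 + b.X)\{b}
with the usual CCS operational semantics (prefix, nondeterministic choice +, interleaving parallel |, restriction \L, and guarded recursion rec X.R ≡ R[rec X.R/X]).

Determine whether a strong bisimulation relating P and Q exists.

YES

Reachable graph of P (4 states):
  p0 = rec X. b.a.(X + 0) + (a.0 + b.X + a.0)\{b} :: -a-> p1, -b-> p2
  p1 = 0\{b} :: stopped
  p2 = a.((rec X. b.a.(X + 0) + (a.0 + b.X + a.0)\{b}) + 0) :: -a-> p3
  p3 = (rec X. b.a.(X + 0) + (a.0 + b.X + a.0)\{b}) + 0 :: -a-> p1, -b-> p2
Reachable graph of Q (4 states):
  q0 = rec X. b.a.(X + 0) + (a.0 + b.X)\{b} :: -a-> q1, -b-> q2
  q1 = 0\{b} :: stopped
  q2 = a.((rec X. b.a.(X + 0) + (a.0 + b.X)\{b}) + 0) :: -a-> q3
  q3 = (rec X. b.a.(X + 0) + (a.0 + b.X)\{b}) + 0 :: -a-> q1, -b-> q2
Coarsest stable partition (strong bisimilarity classes):
  B0 = {p0, p3, q0, q3}
  B1 = {p1, q1}
  B2 = {p2, q2}
p0 ∈ B0, q0 ∈ B0 → same block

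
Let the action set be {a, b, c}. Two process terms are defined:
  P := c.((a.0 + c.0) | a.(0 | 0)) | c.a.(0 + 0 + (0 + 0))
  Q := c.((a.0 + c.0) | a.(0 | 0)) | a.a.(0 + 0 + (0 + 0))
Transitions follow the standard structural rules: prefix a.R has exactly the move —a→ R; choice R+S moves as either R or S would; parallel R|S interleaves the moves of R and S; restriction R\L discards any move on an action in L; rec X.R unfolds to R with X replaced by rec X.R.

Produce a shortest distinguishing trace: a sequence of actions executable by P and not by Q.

ccc

Reachable graph of P (15 states):
  u0 = c.((a.0 + c.0) | a.(0 | 0)) | c.a.(0 + 0 + (0 + 0)) :: —c→ u1, —c→ u2
  u1 = (a.0 + c.0) | a.(0 | 0) | c.a.(0 + 0 + (0 + 0)) :: —a→ u3, —a→ u4, —c→ u4, —c→ u5
  u2 = c.((a.0 + c.0) | a.(0 | 0)) | a.(0 + 0 + (0 + 0)) :: —a→ u6, —c→ u5
  u3 = (a.0 + c.0) | (0 | 0) | c.a.(0 + 0 + (0 + 0)) :: —a→ u7, —c→ u7, —c→ u8
  u4 = 0 | a.(0 | 0) | c.a.(0 + 0 + (0 + 0)) :: —a→ u7, —c→ u9
  u5 = (a.0 + c.0) | a.(0 | 0) | a.(0 + 0 + (0 + 0)) :: —a→ u10, —a→ u8, —a→ u9, —c→ u9
  u6 = c.((a.0 + c.0) | a.(0 | 0)) | (0 + 0 + (0 + 0)) :: —c→ u10
  u7 = 0 | (0 | 0) | c.a.(0 + 0 + (0 + 0)) :: —c→ u11
  u8 = (a.0 + c.0) | (0 | 0) | a.(0 + 0 + (0 + 0)) :: —a→ u11, —a→ u12, —c→ u11
  u9 = 0 | a.(0 | 0) | a.(0 + 0 + (0 + 0)) :: —a→ u11, —a→ u13
  u10 = (a.0 + c.0) | a.(0 | 0) | (0 + 0 + (0 + 0)) :: —a→ u12, —a→ u13, —c→ u13
  u11 = 0 | (0 | 0) | a.(0 + 0 + (0 + 0)) :: —a→ u14
  u12 = (a.0 + c.0) | (0 | 0) | (0 + 0 + (0 + 0)) :: —a→ u14, —c→ u14
  u13 = 0 | a.(0 | 0) | (0 + 0 + (0 + 0)) :: —a→ u14
  u14 = 0 | (0 | 0) | (0 + 0 + (0 + 0)) :: deadlocked
Reachable graph of Q (15 states):
  v0 = c.((a.0 + c.0) | a.(0 | 0)) | a.a.(0 + 0 + (0 + 0)) :: —a→ v1, —c→ v2
  v1 = c.((a.0 + c.0) | a.(0 | 0)) | a.(0 + 0 + (0 + 0)) :: —a→ v3, —c→ v4
  v2 = (a.0 + c.0) | a.(0 | 0) | a.a.(0 + 0 + (0 + 0)) :: —a→ v4, —a→ v5, —a→ v6, —c→ v6
  v3 = c.((a.0 + c.0) | a.(0 | 0)) | (0 + 0 + (0 + 0)) :: —c→ v7
  v4 = (a.0 + c.0) | a.(0 | 0) | a.(0 + 0 + (0 + 0)) :: —a→ v7, —a→ v8, —a→ v9, —c→ v9
  v5 = (a.0 + c.0) | (0 | 0) | a.a.(0 + 0 + (0 + 0)) :: —a→ v10, —a→ v8, —c→ v10
  v6 = 0 | a.(0 | 0) | a.a.(0 + 0 + (0 + 0)) :: —a→ v10, —a→ v9
  v7 = (a.0 + c.0) | a.(0 | 0) | (0 + 0 + (0 + 0)) :: —a→ v11, —a→ v12, —c→ v12
  v8 = (a.0 + c.0) | (0 | 0) | a.(0 + 0 + (0 + 0)) :: —a→ v11, —a→ v13, —c→ v13
  v9 = 0 | a.(0 | 0) | a.(0 + 0 + (0 + 0)) :: —a→ v12, —a→ v13
  v10 = 0 | (0 | 0) | a.a.(0 + 0 + (0 + 0)) :: —a→ v13
  v11 = (a.0 + c.0) | (0 | 0) | (0 + 0 + (0 + 0)) :: —a→ v14, —c→ v14
  v12 = 0 | a.(0 | 0) | (0 + 0 + (0 + 0)) :: —a→ v14
  v13 = 0 | (0 | 0) | a.(0 + 0 + (0 + 0)) :: —a→ v14
  v14 = 0 | (0 | 0) | (0 + 0 + (0 + 0)) :: deadlocked
Trace ⟨ccc⟩ through P, begin at {u0}:
  [1] c ⇒ {u1, u2}
  [2] c ⇒ {u4, u5}
  [3] c ⇒ {u9}
  ✓ P
Trace ⟨ccc⟩ through Q, begin at {v0}:
  [1] c ⇒ {v2}
  [2] c ⇒ {v6}
  [3] c ⇒ ∅ (Q stuck)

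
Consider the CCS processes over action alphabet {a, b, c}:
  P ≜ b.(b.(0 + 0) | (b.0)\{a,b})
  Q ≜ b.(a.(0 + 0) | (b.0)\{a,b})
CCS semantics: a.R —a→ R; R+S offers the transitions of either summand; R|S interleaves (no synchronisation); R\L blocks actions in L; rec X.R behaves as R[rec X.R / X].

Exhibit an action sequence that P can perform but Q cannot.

bb

Reachable graph of P (3 states):
  s0 = b.(b.(0 + 0) | (b.0)\{a,b}) has moves --b--▸ s1
  s1 = b.(0 + 0) | (b.0)\{a,b} has moves --b--▸ s2
  s2 = (0 + 0) | (b.0)\{a,b} has moves (no moves)
Reachable graph of Q (3 states):
  t0 = b.(a.(0 + 0) | (b.0)\{a,b}) has moves --b--▸ t1
  t1 = a.(0 + 0) | (b.0)\{a,b} has moves --a--▸ t2
  t2 = (0 + 0) | (b.0)\{a,b} has moves (no moves)
Executing bb from P (initial set {s0}):
  after b @ step 1: {s1}
  after b @ step 2: {s2}
  — P admits the full trace.
Executing bb from Q (initial set {t0}):
  after b @ step 1: {t1}
  after b @ step 2: ∅ (Q stuck)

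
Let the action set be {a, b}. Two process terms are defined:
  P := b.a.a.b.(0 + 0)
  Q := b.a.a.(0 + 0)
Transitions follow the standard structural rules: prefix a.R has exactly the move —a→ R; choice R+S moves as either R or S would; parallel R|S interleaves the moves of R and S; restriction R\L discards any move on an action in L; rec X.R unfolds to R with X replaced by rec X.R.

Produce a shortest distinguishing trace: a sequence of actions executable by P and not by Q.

P's transition system — 5 states:
  p0 = b.a.a.b.(0 + 0) has moves -b-> p1
  p1 = a.a.b.(0 + 0) has moves -a-> p2
  p2 = a.b.(0 + 0) has moves -a-> p3
  p3 = b.(0 + 0) has moves -b-> p4
  p4 = 0 + 0 has moves ·
Q's transition system — 4 states:
  q0 = b.a.a.(0 + 0) has moves -b-> q1
  q1 = a.a.(0 + 0) has moves -a-> q2
  q2 = a.(0 + 0) has moves -a-> q3
  q3 = 0 + 0 has moves ·
Executing baab from P (initial set {p0}):
  after b @ step 1: {p1}
  after a @ step 2: {p2}
  after a @ step 3: {p3}
  after b @ step 4: {p4}
  — P admits the full trace.
Executing baab from Q (initial set {q0}):
  after b @ step 1: {q1}
  after a @ step 2: {q2}
  after a @ step 3: {q3}
  after b @ step 4: ∅ (Q stuck)

baab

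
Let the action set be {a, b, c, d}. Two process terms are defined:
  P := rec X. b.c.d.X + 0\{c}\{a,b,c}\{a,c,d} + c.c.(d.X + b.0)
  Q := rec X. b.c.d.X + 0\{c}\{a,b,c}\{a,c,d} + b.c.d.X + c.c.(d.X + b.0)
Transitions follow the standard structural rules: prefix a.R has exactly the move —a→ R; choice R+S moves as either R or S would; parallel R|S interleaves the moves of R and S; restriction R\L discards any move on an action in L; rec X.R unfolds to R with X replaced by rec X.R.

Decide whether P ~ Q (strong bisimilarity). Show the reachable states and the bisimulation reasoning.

YES

LTS(P): 6 reachable states
  u0 = rec X. b.c.d.X + 0\{c}\{a,b,c}\{a,c,d} + c.c.(d.X + b.0) has moves -b-> u1, -c-> u2
  u1 = c.d.(rec X. b.c.d.X + 0\{c}\{a,b,c}\{a,c,d} + c.c.(d.X + b.0)) has moves -c-> u3
  u2 = c.(d.(rec X. b.c.d.X + 0\{c}\{a,b,c}\{a,c,d} + c.c.(d.X + b.0)) + b.0) has moves -c-> u4
  u3 = d.(rec X. b.c.d.X + 0\{c}\{a,b,c}\{a,c,d} + c.c.(d.X + b.0)) has moves -d-> u0
  u4 = d.(rec X. b.c.d.X + 0\{c}\{a,b,c}\{a,c,d} + c.c.(d.X + b.0)) + b.0 has moves -b-> u5, -d-> u0
  u5 = 0 has moves ·
LTS(Q): 6 reachable states
  v0 = rec X. b.c.d.X + 0\{c}\{a,b,c}\{a,c,d} + b.c.d.X + c.c.(d.X + b.0) has moves -b-> v1, -c-> v2
  v1 = c.d.(rec X. b.c.d.X + 0\{c}\{a,b,c}\{a,c,d} + b.c.d.X + c.c.(d.X + b.0)) has moves -c-> v3
  v2 = c.(d.(rec X. b.c.d.X + 0\{c}\{a,b,c}\{a,c,d} + b.c.d.X + c.c.(d.X + b.0)) + b.0) has moves -c-> v4
  v3 = d.(rec X. b.c.d.X + 0\{c}\{a,b,c}\{a,c,d} + b.c.d.X + c.c.(d.X + b.0)) has moves -d-> v0
  v4 = d.(rec X. b.c.d.X + 0\{c}\{a,b,c}\{a,c,d} + b.c.d.X + c.c.(d.X + b.0)) + b.0 has moves -b-> v5, -d-> v0
  v5 = 0 has moves ·
Bisimilarity quotient blocks:
  B0 = {u0, v0}
  B1 = {u2, v2}
  B2 = {u4, v4}
  B3 = {u5, v5}
  B4 = {u1, v1}
  B5 = {u3, v3}
u0 ∈ B0, v0 ∈ B0 → same block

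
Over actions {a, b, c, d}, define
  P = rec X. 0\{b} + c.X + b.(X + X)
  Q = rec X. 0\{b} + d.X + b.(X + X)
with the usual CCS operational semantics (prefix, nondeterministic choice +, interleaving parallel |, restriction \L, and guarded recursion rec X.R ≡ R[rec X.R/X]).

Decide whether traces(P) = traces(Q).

traces(P) ≠ traces(Q) — witness ⟨c⟩

LTS(P): 2 reachable states
  p0 = rec X. 0\{b} + c.X + b.(X + X) → --b--▸ p1, --c--▸ p0
  p1 = (rec X. 0\{b} + c.X + b.(X + X)) + (rec X. 0\{b} + c.X + b.(X + X)) → --b--▸ p1, --c--▸ p0
LTS(Q): 2 reachable states
  q0 = rec X. 0\{b} + d.X + b.(X + X) → --b--▸ q1, --d--▸ q0
  q1 = (rec X. 0\{b} + d.X + b.(X + X)) + (rec X. 0\{b} + d.X + b.(X + X)) → --b--▸ q1, --d--▸ q0
Executing c from P (initial set {p0}):
  step 1 (c): {p0}
  — P admits the full trace.
Executing c from Q (initial set {q0}):
  step 1 (c): ∅ (Q stuck)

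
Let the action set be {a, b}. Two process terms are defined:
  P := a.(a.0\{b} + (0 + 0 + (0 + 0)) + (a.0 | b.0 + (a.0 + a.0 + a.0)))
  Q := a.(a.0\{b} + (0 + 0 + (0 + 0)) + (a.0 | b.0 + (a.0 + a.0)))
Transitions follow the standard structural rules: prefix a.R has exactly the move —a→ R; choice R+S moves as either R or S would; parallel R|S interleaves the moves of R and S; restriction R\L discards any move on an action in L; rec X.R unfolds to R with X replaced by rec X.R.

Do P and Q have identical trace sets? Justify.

traces(P) = traces(Q)

P's transition system — 7 states:
  u0 = a.(a.0\{b} + (0 + 0 + (0 + 0)) + (a.0 | b.0 + (a.0 + a.0 + a.0))) :: ··a··> u1
  u1 = a.0\{b} + (0 + 0 + (0 + 0)) + (a.0 | b.0 + (a.0 + a.0 + a.0)) :: ··a··> u2, ··a··> u3, ··a··> u4, ··b··> u5
  u2 = 0 :: deadlocked
  u3 = 0 | b.0 :: ··b··> u6
  u4 = 0\{b} :: deadlocked
  u5 = a.0 | 0 :: ··a··> u6
  u6 = 0 | 0 :: deadlocked
Q's transition system — 7 states:
  v0 = a.(a.0\{b} + (0 + 0 + (0 + 0)) + (a.0 | b.0 + (a.0 + a.0))) :: ··a··> v1
  v1 = a.0\{b} + (0 + 0 + (0 + 0)) + (a.0 | b.0 + (a.0 + a.0)) :: ··a··> v2, ··a··> v3, ··a··> v4, ··b··> v5
  v2 = 0 :: deadlocked
  v3 = 0 | b.0 :: ··b··> v6
  v4 = 0\{b} :: deadlocked
  v5 = a.0 | 0 :: ··a··> v6
  v6 = 0 | 0 :: deadlocked
Bisimilarity quotient blocks:
  B0 = {u0, v0}
  B1 = {u1, v1}
  B2 = {u2, u4, u6, v2, v4, v6}
  B3 = {u5, v5}
  B4 = {u3, v3}
u0 ∈ B0, v0 ∈ B0 → same block
Bisimilar ⇒ trace-equivalent.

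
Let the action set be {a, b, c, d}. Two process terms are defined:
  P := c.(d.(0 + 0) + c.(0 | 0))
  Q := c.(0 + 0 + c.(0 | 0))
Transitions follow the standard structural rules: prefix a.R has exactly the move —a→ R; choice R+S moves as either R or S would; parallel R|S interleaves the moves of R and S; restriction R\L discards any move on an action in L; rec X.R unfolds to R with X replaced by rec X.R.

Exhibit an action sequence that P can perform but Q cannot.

cd

Reachable graph of P (4 states):
  p0 = c.(d.(0 + 0) + c.(0 | 0)) | =c=> p1
  p1 = d.(0 + 0) + c.(0 | 0) | =c=> p2, =d=> p3
  p2 = 0 | 0 | deadlocked
  p3 = 0 + 0 | deadlocked
Reachable graph of Q (3 states):
  q0 = c.(0 + 0 + c.(0 | 0)) | =c=> q1
  q1 = 0 + 0 + c.(0 | 0) | =c=> q2
  q2 = 0 | 0 | deadlocked
Run σ = ⟨cd⟩ on P: start {p0}
  [1] c ⇒ {p1}
  [2] d ⇒ {p3}
  P completes σ.
Run σ = ⟨cd⟩ on Q: start {q0}
  [1] c ⇒ {q1}
  [2] d ⇒ no successor for Q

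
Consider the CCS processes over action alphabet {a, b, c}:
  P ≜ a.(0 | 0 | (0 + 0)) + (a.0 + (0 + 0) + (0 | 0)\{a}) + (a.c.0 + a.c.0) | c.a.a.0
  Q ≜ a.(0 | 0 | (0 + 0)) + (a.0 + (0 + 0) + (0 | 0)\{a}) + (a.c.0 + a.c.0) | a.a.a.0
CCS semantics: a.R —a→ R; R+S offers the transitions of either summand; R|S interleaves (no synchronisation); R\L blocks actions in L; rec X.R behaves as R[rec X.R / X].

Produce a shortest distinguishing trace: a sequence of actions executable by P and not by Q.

LTS(P): 14 reachable states
  m0 = a.(0 | 0 | (0 + 0)) + (a.0 + (0 + 0) + (0 | 0)\{a}) + (a.c.0 + a.c.0) | c.a.a.0 | --a--▸ m1, --a--▸ m2, --a--▸ m3, --c--▸ m4
  m1 = 0 | deadlocked
  m2 = 0 | 0 | (0 + 0) | deadlocked
  m3 = c.0 | c.a.a.0 | --c--▸ m5, --c--▸ m6
  m4 = (a.c.0 + a.c.0) | a.a.0 | --a--▸ m6, --a--▸ m7
  m5 = 0 | c.a.a.0 | --c--▸ m8
  m6 = c.0 | a.a.0 | --a--▸ m9, --c--▸ m8
  m7 = (a.c.0 + a.c.0) | a.0 | --a--▸ m10, --a--▸ m9
  m8 = 0 | a.a.0 | --a--▸ m11
  m9 = c.0 | a.0 | --a--▸ m12, --c--▸ m11
  m10 = (a.c.0 + a.c.0) | 0 | --a--▸ m12
  m11 = 0 | a.0 | --a--▸ m13
  m12 = c.0 | 0 | --c--▸ m13
  m13 = 0 | 0 | deadlocked
LTS(Q): 14 reachable states
  n0 = a.(0 | 0 | (0 + 0)) + (a.0 + (0 + 0) + (0 | 0)\{a}) + (a.c.0 + a.c.0) | a.a.a.0 | --a--▸ n1, --a--▸ n2, --a--▸ n3, --a--▸ n4
  n1 = (a.c.0 + a.c.0) | a.a.0 | --a--▸ n5, --a--▸ n6
  n2 = 0 | deadlocked
  n3 = 0 | 0 | (0 + 0) | deadlocked
  n4 = c.0 | a.a.a.0 | --a--▸ n6, --c--▸ n7
  n5 = (a.c.0 + a.c.0) | a.0 | --a--▸ n8, --a--▸ n9
  n6 = c.0 | a.a.0 | --a--▸ n9, --c--▸ n10
  n7 = 0 | a.a.a.0 | --a--▸ n10
  n8 = (a.c.0 + a.c.0) | 0 | --a--▸ n11
  n9 = c.0 | a.0 | --a--▸ n11, --c--▸ n12
  n10 = 0 | a.a.0 | --a--▸ n12
  n11 = c.0 | 0 | --c--▸ n13
  n12 = 0 | a.0 | --a--▸ n13
  n13 = 0 | 0 | deadlocked
Executing c from P (initial set {m0}):
  after c @ step 1: {m4}
  — P admits the full trace.
Executing c from Q (initial set {n0}):
  after c @ step 1: ∅  — Q cannot continue

c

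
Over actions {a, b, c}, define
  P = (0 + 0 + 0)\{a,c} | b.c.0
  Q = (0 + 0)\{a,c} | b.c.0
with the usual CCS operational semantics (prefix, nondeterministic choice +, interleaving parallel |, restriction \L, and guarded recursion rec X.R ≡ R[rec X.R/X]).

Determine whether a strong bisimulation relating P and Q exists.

Reachable graph of P (3 states):
  p0 = (0 + 0 + 0)\{a,c} | b.c.0 ⊢ —b→ p1
  p1 = (0 + 0 + 0)\{a,c} | c.0 ⊢ —c→ p2
  p2 = (0 + 0 + 0)\{a,c} | 0 ⊢ ·
Reachable graph of Q (3 states):
  q0 = (0 + 0)\{a,c} | b.c.0 ⊢ —b→ q1
  q1 = (0 + 0)\{a,c} | c.0 ⊢ —c→ q2
  q2 = (0 + 0)\{a,c} | 0 ⊢ ·
Partition-refinement fixed point:
  B0 = {p0, q0}
  B1 = {p1, q1}
  B2 = {p2, q2}
p0 ∈ B0, q0 ∈ B0 → same block

YES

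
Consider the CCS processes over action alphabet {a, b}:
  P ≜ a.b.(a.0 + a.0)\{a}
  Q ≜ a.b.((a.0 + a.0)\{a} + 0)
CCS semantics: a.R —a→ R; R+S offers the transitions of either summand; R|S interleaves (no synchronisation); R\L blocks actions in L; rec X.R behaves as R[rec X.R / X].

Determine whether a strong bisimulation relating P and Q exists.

P ~ Q

LTS(P): 3 reachable states
  p0 = a.b.(a.0 + a.0)\{a} → =a=> p1
  p1 = b.(a.0 + a.0)\{a} → =b=> p2
  p2 = (a.0 + a.0)\{a} → stopped
LTS(Q): 3 reachable states
  q0 = a.b.((a.0 + a.0)\{a} + 0) → =a=> q1
  q1 = b.((a.0 + a.0)\{a} + 0) → =b=> q2
  q2 = (a.0 + a.0)\{a} + 0 → stopped
Coarsest stable partition (strong bisimilarity classes):
  B0 = {p0, q0}
  B1 = {p1, q1}
  B2 = {p2, q2}
p0 ∈ B0, q0 ∈ B0 → same block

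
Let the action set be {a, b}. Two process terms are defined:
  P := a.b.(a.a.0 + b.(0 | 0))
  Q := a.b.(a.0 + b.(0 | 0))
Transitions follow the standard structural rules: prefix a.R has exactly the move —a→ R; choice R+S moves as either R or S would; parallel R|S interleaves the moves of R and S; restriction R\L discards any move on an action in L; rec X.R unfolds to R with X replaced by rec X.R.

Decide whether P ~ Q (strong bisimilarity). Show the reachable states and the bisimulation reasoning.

P's transition system — 6 states:
  u0 = a.b.(a.a.0 + b.(0 | 0)) → --a--▸ u1
  u1 = b.(a.a.0 + b.(0 | 0)) → --b--▸ u2
  u2 = a.a.0 + b.(0 | 0) → --a--▸ u3, --b--▸ u4
  u3 = a.0 → --a--▸ u5
  u4 = 0 | 0 → deadlocked
  u5 = 0 → deadlocked
Q's transition system — 5 states:
  v0 = a.b.(a.0 + b.(0 | 0)) → --a--▸ v1
  v1 = b.(a.0 + b.(0 | 0)) → --b--▸ v2
  v2 = a.0 + b.(0 | 0) → --a--▸ v3, --b--▸ v4
  v3 = 0 → deadlocked
  v4 = 0 | 0 → deadlocked
Coarsest stable partition (strong bisimilarity classes):
  B0 = {u0}
  B1 = {u1}
  B2 = {u2}
  B3 = {u4, u5, v3, v4}
  B4 = {u3}
  B5 = {v0}
  B6 = {v1}
  B7 = {v2}
u0 ∈ B0, v0 ∈ B5 → different blocks

P ≁ Q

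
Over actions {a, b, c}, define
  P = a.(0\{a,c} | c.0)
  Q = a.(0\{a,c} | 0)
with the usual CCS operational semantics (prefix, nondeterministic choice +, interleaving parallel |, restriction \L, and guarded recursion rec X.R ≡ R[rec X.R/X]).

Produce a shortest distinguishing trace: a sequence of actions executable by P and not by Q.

P's transition system — 3 states:
  m0 = a.(0\{a,c} | c.0) :: --a--▸ m1
  m1 = 0\{a,c} | c.0 :: --c--▸ m2
  m2 = 0\{a,c} | 0 :: (no moves)
Q's transition system — 2 states:
  n0 = a.(0\{a,c} | 0) :: --a--▸ n1
  n1 = 0\{a,c} | 0 :: (no moves)
Executing ac from P (initial set {m0}):
  after a @ step 1: {m1}
  after c @ step 2: {m2}
  — P admits the full trace.
Executing ac from Q (initial set {n0}):
  after a @ step 1: {n1}
  after c @ step 2: ∅ (Q stuck)

ac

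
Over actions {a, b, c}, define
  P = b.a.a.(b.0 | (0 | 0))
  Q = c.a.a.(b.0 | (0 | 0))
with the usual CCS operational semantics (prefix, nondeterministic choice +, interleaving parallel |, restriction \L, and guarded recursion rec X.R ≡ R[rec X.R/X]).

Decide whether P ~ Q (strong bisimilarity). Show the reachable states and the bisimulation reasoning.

P ≁ Q

Reachable graph of P (5 states):
  m0 = b.a.a.(b.0 | (0 | 0)) :: ··b··> m1
  m1 = a.a.(b.0 | (0 | 0)) :: ··a··> m2
  m2 = a.(b.0 | (0 | 0)) :: ··a··> m3
  m3 = b.0 | (0 | 0) :: ··b··> m4
  m4 = 0 | (0 | 0) :: (no moves)
Reachable graph of Q (5 states):
  n0 = c.a.a.(b.0 | (0 | 0)) :: ··c··> n1
  n1 = a.a.(b.0 | (0 | 0)) :: ··a··> n2
  n2 = a.(b.0 | (0 | 0)) :: ··a··> n3
  n3 = b.0 | (0 | 0) :: ··b··> n4
  n4 = 0 | (0 | 0) :: (no moves)
Partition-refinement fixed point:
  B0 = {m0}
  B1 = {m1, n1}
  B2 = {m2, n2}
  B3 = {m3, n3}
  B4 = {m4, n4}
  B5 = {n0}
m0 ∈ B0, n0 ∈ B5 → different blocks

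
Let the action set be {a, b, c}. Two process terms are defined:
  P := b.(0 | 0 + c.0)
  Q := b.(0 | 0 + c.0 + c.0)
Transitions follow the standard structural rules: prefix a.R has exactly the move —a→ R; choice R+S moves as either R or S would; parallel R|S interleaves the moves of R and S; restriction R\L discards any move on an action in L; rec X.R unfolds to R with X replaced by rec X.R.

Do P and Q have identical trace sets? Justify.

LTS(P): 3 reachable states
  p0 = b.(0 | 0 + c.0) | =b=> p1
  p1 = 0 | 0 + c.0 | =c=> p2
  p2 = 0 | (no moves)
LTS(Q): 3 reachable states
  q0 = b.(0 | 0 + c.0 + c.0) | =b=> q1
  q1 = 0 | 0 + c.0 + c.0 | =c=> q2
  q2 = 0 | (no moves)
Bisimilarity quotient blocks:
  B0 = {p0, q0}
  B1 = {p1, q1}
  B2 = {p2, q2}
p0 ∈ B0, q0 ∈ B0 → same block
Bisimilar ⇒ trace-equivalent.

YES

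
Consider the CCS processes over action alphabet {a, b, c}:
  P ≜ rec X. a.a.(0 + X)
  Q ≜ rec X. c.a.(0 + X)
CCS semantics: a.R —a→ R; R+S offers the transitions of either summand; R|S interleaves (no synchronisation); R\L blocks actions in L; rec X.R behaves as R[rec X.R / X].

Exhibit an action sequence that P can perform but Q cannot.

a

LTS(P): 3 reachable states
  s0 = rec X. a.a.(0 + X) → —a→ s1
  s1 = a.(0 + (rec X. a.a.(0 + X))) → —a→ s2
  s2 = 0 + (rec X. a.a.(0 + X)) → —a→ s1
LTS(Q): 3 reachable states
  t0 = rec X. c.a.(0 + X) → —c→ t1
  t1 = a.(0 + (rec X. c.a.(0 + X))) → —a→ t2
  t2 = 0 + (rec X. c.a.(0 + X)) → —c→ t1
Trace ⟨a⟩ through P, begin at {s0}:
  after a @ step 1: {s1}
  — P admits the full trace.
Trace ⟨a⟩ through Q, begin at {t0}:
  after a @ step 1: ∅  — Q cannot continue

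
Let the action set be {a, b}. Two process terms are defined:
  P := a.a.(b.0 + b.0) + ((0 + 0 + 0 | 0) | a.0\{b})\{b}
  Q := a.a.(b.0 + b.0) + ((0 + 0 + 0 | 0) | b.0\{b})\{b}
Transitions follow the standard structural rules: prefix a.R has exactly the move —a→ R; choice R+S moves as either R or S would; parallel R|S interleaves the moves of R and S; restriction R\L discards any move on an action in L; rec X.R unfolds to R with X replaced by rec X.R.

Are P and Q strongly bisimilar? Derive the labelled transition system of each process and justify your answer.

not bisimilar

P's transition system — 5 states:
  s0 = a.a.(b.0 + b.0) + ((0 + 0 + 0 | 0) | a.0\{b})\{b} ⊢ -a-> s1, -a-> s2
  s1 = ((0 + 0 + 0 | 0) | 0\{b})\{b} ⊢ stopped
  s2 = a.(b.0 + b.0) ⊢ -a-> s3
  s3 = b.0 + b.0 ⊢ -b-> s4
  s4 = 0 ⊢ stopped
Q's transition system — 4 states:
  t0 = a.a.(b.0 + b.0) + ((0 + 0 + 0 | 0) | b.0\{b})\{b} ⊢ -a-> t1
  t1 = a.(b.0 + b.0) ⊢ -a-> t2
  t2 = b.0 + b.0 ⊢ -b-> t3
  t3 = 0 ⊢ stopped
Partition-refinement fixed point:
  B0 = {s0}
  B1 = {s1, s4, t3}
  B2 = {s2, t1}
  B3 = {s3, t2}
  B4 = {t0}
s0 ∈ B0, t0 ∈ B4 → different blocks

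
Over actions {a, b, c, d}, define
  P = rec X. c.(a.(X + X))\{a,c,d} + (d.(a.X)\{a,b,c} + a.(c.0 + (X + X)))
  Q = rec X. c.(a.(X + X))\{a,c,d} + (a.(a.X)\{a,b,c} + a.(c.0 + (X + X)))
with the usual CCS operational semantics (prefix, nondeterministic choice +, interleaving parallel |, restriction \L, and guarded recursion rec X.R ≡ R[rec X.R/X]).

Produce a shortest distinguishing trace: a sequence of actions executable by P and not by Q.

d

LTS(P): 5 reachable states
  p0 = rec X. c.(a.(X + X))\{a,c,d} + (d.(a.X)\{a,b,c} + a.(c.0 + (X + X))) has moves -a-> p1, -c-> p2, -d-> p3
  p1 = c.0 + ((rec X. c.(a.(X + X))\{a,c,d} + (d.(a.X)\{a,b,c} + a.(c.0 + (X + X)))) + (rec X. c.(a.(X + X))\{a,c,d} + (d.(a.X)\{a,b,c} + a.(c.0 + (X + X))))) has moves -a-> p1, -c-> p2, -c-> p4, -d-> p3
  p2 = (a.((rec X. c.(a.(X + X))\{a,c,d} + (d.(a.X)\{a,b,c} + a.(c.0 + (X + X)))) + (rec X. c.(a.(X + X))\{a,c,d} + (d.(a.X)\{a,b,c} + a.(c.0 + (X + X))))))\{a,c,d} has moves ·
  p3 = (a.(rec X. c.(a.(X + X))\{a,c,d} + (d.(a.X)\{a,b,c} + a.(c.0 + (X + X)))))\{a,b,c} has moves ·
  p4 = 0 has moves ·
LTS(Q): 5 reachable states
  q0 = rec X. c.(a.(X + X))\{a,c,d} + (a.(a.X)\{a,b,c} + a.(c.0 + (X + X))) has moves -a-> q1, -a-> q2, -c-> q3
  q1 = (a.(rec X. c.(a.(X + X))\{a,c,d} + (a.(a.X)\{a,b,c} + a.(c.0 + (X + X)))))\{a,b,c} has moves ·
  q2 = c.0 + ((rec X. c.(a.(X + X))\{a,c,d} + (a.(a.X)\{a,b,c} + a.(c.0 + (X + X)))) + (rec X. c.(a.(X + X))\{a,c,d} + (a.(a.X)\{a,b,c} + a.(c.0 + (X + X))))) has moves -a-> q1, -a-> q2, -c-> q3, -c-> q4
  q3 = (a.((rec X. c.(a.(X + X))\{a,c,d} + (a.(a.X)\{a,b,c} + a.(c.0 + (X + X)))) + (rec X. c.(a.(X + X))\{a,c,d} + (a.(a.X)\{a,b,c} + a.(c.0 + (X + X))))))\{a,c,d} has moves ·
  q4 = 0 has moves ·
Run σ = ⟨d⟩ on P: start {p0}
  after d @ step 1: {p3}
  P completes σ.
Run σ = ⟨d⟩ on Q: start {q0}
  after d @ step 1: no successor for Q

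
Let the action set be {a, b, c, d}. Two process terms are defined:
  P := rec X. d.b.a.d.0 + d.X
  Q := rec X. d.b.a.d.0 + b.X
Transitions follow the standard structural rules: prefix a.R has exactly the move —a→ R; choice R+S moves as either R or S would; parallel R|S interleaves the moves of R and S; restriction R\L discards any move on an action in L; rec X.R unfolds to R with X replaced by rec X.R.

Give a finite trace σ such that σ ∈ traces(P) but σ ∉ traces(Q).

LTS(P): 5 reachable states
  p0 = rec X. d.b.a.d.0 + d.X → -d-> p0, -d-> p1
  p1 = b.a.d.0 → -b-> p2
  p2 = a.d.0 → -a-> p3
  p3 = d.0 → -d-> p4
  p4 = 0 → ·
LTS(Q): 5 reachable states
  q0 = rec X. d.b.a.d.0 + b.X → -b-> q0, -d-> q1
  q1 = b.a.d.0 → -b-> q2
  q2 = a.d.0 → -a-> q3
  q3 = d.0 → -d-> q4
  q4 = 0 → ·
Run σ = ⟨dd⟩ on P: start {p0}
  after d @ step 1: {p0, p1}
  after d @ step 2: {p0, p1}
  ✓ P
Run σ = ⟨dd⟩ on Q: start {q0}
  after d @ step 1: {q1}
  after d @ step 2: ∅ (Q stuck)

dd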